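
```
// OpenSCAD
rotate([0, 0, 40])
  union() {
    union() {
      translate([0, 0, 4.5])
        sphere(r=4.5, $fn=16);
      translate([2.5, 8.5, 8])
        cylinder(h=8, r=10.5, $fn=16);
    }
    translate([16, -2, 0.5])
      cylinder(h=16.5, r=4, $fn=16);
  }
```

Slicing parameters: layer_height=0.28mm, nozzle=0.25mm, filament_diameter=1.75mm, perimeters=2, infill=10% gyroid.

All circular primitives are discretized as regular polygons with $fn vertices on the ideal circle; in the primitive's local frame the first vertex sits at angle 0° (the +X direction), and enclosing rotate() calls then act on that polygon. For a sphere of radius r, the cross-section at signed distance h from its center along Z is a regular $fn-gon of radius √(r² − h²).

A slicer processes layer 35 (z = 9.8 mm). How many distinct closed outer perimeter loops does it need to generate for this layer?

At z = 9.8 mm: the sphere is absent (|z−center|=5.300 > r=4.5); the r=10.5 cylinder at (2.5, 8.5) contributes a regular 16-gon of circumradius 10.5; Taking the union: only the r=10.5 cylinder at (2.5, 8.5) is present, so the union is just that shape — 1 connected region; the r=4 cylinder at (16, -2) contributes a regular 16-gon of circumradius 4; Merging all regions: the 2 present regions are separate (no shared area or edge), so areas and boundary lengths simply add and each stays a separate island — 2 connected regions; (rotated 40° about Z; rotation is an isometry so areas/perimeters/island counts are preserved). The result has 2 disconnected regions.

2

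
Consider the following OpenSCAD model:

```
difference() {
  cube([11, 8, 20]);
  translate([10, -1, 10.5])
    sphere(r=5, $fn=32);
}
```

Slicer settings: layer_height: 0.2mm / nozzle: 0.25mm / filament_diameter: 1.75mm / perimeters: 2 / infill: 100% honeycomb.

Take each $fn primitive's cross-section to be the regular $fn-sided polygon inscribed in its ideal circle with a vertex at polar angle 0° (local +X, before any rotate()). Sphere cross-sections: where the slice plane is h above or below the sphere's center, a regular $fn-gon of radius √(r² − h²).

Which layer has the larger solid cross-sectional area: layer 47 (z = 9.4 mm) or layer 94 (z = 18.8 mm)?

Layer 47 (z = 9.4): the cube is present — its section is the full 11×8 rectangle (area 88.00 mm²); the r=5 sphere at (10, -1) contributes a regular 32-gon of circumradius √(5²−1.1²) = 4.877 (area = (32/2)·4.877²·sin(360°/32) = 74.26 mm²); Subtracting the remaining from the first: starting from the 11×8 cube (88.00 mm²), the r=5 sphere at (10, -1) partially overlaps it — only the 17.56 mm² overlap (of its 74.26 mm²) is removed, clipping the outline — area = 70.44 mm². So its area = 70.44 mm². Layer 94 (z = 18.8): the cube (footprint 11×8) is included at this height (area 88.00 mm²); the sphere at (10, -1) does not reach this height (|z−center|=8.300 > r=5); Taking the first minus the rest: none of the subtracted shapes is present at this height, so the 11×8 cube is unchanged — area = 88.00 mm². So its area = 88.00 mm². Layer 94 is larger (88.00 vs 70.44 mm²).

layer 94 (z = 18.8 mm)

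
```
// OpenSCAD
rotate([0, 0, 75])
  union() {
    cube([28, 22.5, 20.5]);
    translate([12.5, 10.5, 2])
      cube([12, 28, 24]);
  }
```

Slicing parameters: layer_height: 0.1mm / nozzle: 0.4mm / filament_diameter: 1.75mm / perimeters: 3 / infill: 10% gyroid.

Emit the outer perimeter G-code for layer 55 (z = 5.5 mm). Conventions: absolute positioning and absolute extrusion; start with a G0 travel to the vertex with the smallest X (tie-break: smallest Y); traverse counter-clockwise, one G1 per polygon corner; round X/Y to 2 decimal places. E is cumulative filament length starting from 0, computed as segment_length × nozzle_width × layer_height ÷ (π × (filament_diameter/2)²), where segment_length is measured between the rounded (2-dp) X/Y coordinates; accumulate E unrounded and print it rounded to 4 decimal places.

G0 X-33.95 Y22.04 Z5.50
G1 X-18.50 Y17.90 E0.2660
G1 X-21.73 Y5.82 E0.4739
G1 X0.00 Y0.00 E0.8481
G1 X7.25 Y27.05 E1.3138
G1 X-14.49 Y32.87 E1.6880
G1 X-15.39 Y29.49 E1.7462
G1 X-30.85 Y33.63 E2.0124
G1 X-33.95 Y22.04 E2.2119

At z = 5.5 mm: the cube (footprint 28×22.5) is included at this height; the cube at (12.5, 10.5) (footprint 12×28) is included at this height; Taking the union: the regions partially overlap (shared area 144.00 mm²), so overlapping operands fuse into one piece — 1 connected region; (rotated 75° about Z; rotation is an isometry so areas/perimeters/island counts are preserved). The outline is a single polygon with 8 vertices. Extrusion per mm of travel: 0.4 × 0.1 / (π × 0.875²) = 0.016630. Accumulating E over each segment gives final E = 2.2119.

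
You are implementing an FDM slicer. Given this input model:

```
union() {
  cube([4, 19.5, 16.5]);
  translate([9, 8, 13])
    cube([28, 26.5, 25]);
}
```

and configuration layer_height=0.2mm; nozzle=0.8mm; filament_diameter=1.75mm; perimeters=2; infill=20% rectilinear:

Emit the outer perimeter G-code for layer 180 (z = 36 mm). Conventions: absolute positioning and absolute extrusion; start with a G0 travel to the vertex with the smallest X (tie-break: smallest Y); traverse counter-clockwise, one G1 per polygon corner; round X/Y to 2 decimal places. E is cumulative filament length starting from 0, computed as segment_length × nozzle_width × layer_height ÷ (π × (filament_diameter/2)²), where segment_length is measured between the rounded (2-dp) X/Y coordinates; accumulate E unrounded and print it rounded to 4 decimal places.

G0 X9.00 Y8.00 Z36.00
G1 X37.00 Y8.00 E1.8626
G1 X37.00 Y34.50 E3.6254
G1 X9.00 Y34.50 E5.4879
G1 X9.00 Y8.00 E7.2507

At z = 36 mm: the cube is not intersected at this z (z outside [0, 16.5]); the 28×26.5 cube at (9, 8) contributes its full rectangle; Combining (union): only the 28×26.5 cube at (9, 8) is present, so the union is just that shape — 1 connected region. The outline is a single polygon with 4 vertices. Extrusion per mm of travel: 0.8 × 0.2 / (π × 0.875²) = 0.066520. Accumulating E over each segment gives final E = 7.2507.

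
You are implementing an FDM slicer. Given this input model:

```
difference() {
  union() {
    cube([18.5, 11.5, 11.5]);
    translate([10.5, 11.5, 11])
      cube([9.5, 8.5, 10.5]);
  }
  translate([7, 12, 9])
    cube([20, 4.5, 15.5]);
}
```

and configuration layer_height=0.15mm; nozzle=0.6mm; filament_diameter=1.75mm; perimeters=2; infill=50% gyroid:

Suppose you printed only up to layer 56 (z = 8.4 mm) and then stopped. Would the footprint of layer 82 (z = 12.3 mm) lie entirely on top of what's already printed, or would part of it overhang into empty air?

part overhangs

Compare the two slices. At z = 8.4: the cube (footprint 18.5×11.5) is included at this height (area 212.75 mm²); the cube at (10.5, 11.5) is absent (z outside [11, 21.5]); Merging all regions: only the 18.5×11.5 cube is present, so the union is just that shape — area = 212.75 mm²; the cube at (7, 12) is not intersected at this z (z outside [9, 24.5]); Taking the first minus the rest: none of the subtracted shapes is present at this height, so that combined region is unchanged — area = 212.75 mm². At z = 12.3: the cube does not reach this height (z outside [0, 11.5]); the cube at (10.5, 11.5) is present — its section is the full 9.5×8.5 rectangle (area 80.75 mm²); Merging all regions: only the 9.5×8.5 cube at (10.5, 11.5) is present, so the union is just that shape — area = 80.75 mm²; the cube at (7, 12) is present — its section is the full 20×4.5 rectangle (area 90.00 mm²); Taking the first minus the rest: starting from the result so far (80.75 mm²), the 20×4.5 cube at (7, 12) partially overlaps it — only the 42.75 mm² overlap (of its 90.00 mm²) is removed, clipping the outline — area = 38.00 mm². Checking containment: at z = 12.3 the cross-section extends beyond the z = 8.4 cross-section by about 38.00 mm².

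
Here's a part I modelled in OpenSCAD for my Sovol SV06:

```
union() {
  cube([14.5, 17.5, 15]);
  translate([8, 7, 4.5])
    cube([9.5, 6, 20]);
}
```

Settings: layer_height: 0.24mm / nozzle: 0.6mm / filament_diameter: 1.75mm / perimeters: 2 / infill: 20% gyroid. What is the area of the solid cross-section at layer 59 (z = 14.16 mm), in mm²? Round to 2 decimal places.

At z = 14.16 mm: the 14.5×17.5 cube contributes its full rectangle (area 253.75 mm²); the 9.5×6 cube at (8, 7) contributes its full rectangle (area 57.00 mm²); Merging all regions: the regions partially overlap — summed areas 310.75 mm² minus the doubly-counted overlap 39.00 mm² gives 271.75 mm² — area = 271.75 mm². Overall, the cross-section is a single solid region. Net area = 271.75 mm².

271.75 mm²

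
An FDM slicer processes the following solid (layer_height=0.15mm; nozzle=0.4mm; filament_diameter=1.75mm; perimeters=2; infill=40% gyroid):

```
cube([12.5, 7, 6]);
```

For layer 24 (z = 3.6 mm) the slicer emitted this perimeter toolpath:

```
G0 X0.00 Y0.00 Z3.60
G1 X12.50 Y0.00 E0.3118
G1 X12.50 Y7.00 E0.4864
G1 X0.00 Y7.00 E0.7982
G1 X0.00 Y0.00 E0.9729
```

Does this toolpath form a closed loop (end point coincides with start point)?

Start point (G0): (0.00, 0.00). End point (last G1): the path returns to the start — closed.

yes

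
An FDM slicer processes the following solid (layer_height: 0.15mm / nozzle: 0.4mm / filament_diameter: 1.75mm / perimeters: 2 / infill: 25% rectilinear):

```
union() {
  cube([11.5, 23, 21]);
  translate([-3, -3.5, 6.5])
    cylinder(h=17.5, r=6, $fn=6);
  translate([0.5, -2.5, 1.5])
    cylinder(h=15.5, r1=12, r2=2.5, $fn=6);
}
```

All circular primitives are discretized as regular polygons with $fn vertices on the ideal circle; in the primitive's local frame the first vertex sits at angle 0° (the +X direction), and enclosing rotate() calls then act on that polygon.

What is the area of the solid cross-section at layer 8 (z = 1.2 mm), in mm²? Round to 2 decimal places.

At z = 1.2 mm: the cube (footprint 11.5×23) is included at this height (area 264.50 mm²); the cylinder at (-3, -3.5) is absent (z outside [6.5, 24]); the cone at (0.5, -2.5) is absent (z outside [1.5, 17]); Taking the union: only the 11.5×23 cube is present, so the union is just that shape — area = 264.50 mm². Overall, the cross-section is a single solid region. Net area = 264.50 mm².

264.50 mm²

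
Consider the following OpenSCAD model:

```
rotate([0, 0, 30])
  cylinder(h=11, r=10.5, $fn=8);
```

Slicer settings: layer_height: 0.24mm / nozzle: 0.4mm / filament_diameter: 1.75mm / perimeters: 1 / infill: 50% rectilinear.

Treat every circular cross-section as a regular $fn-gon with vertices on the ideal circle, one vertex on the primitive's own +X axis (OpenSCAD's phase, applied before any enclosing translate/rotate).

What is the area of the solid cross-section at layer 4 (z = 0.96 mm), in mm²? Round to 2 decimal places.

311.83 mm²

At z = 0.96 mm: the r=10.5 cylinder contributes a regular 8-gon of circumradius 10.5 (area = (8/2)·10.500²·sin(360°/8) = 311.83 mm²); (rotated 30° about Z; rotation is an isometry so areas/perimeters/island counts are preserved). Overall, the cross-section is a single solid region. Net area = 311.83 mm².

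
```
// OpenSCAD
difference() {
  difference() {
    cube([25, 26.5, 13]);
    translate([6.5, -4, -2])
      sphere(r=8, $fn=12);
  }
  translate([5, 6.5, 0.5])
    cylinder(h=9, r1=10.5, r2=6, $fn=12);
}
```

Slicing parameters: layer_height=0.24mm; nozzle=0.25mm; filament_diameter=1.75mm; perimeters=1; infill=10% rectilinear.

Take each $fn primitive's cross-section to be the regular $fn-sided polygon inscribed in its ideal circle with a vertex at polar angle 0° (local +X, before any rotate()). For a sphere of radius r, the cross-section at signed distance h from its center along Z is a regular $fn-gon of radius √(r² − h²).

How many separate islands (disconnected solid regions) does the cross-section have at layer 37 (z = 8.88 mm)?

1

At z = 8.88 mm: the cube (footprint 25×26.5) is included at this height; the sphere at (6.5, -4) is not intersected at this z (|z−center|=10.880 > r=8); Taking the first minus the rest: none of the subtracted shapes is present at this height, so the 25×26.5 cube is unchanged — 1 connected region; the cone at (5, 6.5): at t=0.931 of its height the radius interpolates to r₁+(r₂−r₁)t = 6.310, giving a regular 12-gon of that circumradius; After the difference (first − rest): starting from that combined region, the cone at (5, 6.5) partially overlaps it — only the 113.63 mm² overlap (of its 119.45 mm²) is removed, clipping the outline — 1 connected region. Overall, the cross-section is a single solid region. Island count = 1.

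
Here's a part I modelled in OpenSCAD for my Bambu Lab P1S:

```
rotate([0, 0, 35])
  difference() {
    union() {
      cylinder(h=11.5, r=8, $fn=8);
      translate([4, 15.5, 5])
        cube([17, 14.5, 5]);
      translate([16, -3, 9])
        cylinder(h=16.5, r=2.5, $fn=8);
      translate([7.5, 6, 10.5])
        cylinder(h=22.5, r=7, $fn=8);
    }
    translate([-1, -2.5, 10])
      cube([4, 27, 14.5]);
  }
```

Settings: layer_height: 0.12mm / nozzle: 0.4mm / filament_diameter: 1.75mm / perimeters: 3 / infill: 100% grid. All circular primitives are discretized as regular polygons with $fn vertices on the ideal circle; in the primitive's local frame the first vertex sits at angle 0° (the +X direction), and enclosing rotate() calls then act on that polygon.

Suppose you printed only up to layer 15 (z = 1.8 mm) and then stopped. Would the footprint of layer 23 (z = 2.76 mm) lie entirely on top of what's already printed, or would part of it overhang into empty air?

Compare the two slices. At z = 1.8: the r=8 cylinder contributes a regular 8-gon of circumradius 8 (area = (8/2)·8.000²·sin(360°/8) = 181.02 mm²); the cube at (4, 15.5) does not reach this height (z outside [5, 10]); the cylinder at (16, -3) does not reach this height (z outside [9, 25.5]); the cylinder at (7.5, 6) is not intersected at this z (z outside [10.5, 33]); Merging all regions: only the r=8 cylinder is present, so the union is just that shape — area = 181.02 mm²; the cube at (-1, -2.5) is absent (z outside [10, 24.5]); After the difference (first − rest): none of the subtracted shapes is present at this height, so that combined region is unchanged — area = 181.02 mm²; (whole slice rotated 35° about Z — lengths, areas and connectivity unchanged). At z = 2.76: the r=8 cylinder contributes a regular 8-gon of circumradius 8 (area = (8/2)·8.000²·sin(360°/8) = 181.02 mm²); the cube at (4, 15.5) is absent (z outside [5, 10]); the cylinder at (16, -3) does not reach this height (z outside [9, 25.5]); the cylinder at (7.5, 6) does not reach this height (z outside [10.5, 33]); Taking the union: only the r=8 cylinder is present, so the union is just that shape — area = 181.02 mm²; the cube at (-1, -2.5) is absent (z outside [10, 24.5]); After the difference (first − rest): none of the subtracted shapes is present at this height, so the result so far is unchanged — area = 181.02 mm²; (rotated 35° about Z; rotation is an isometry so areas/perimeters/island counts are preserved). Checking containment: the cross-section at z = 2.76 is a subset of the cross-section at z = 1.8.

entirely on top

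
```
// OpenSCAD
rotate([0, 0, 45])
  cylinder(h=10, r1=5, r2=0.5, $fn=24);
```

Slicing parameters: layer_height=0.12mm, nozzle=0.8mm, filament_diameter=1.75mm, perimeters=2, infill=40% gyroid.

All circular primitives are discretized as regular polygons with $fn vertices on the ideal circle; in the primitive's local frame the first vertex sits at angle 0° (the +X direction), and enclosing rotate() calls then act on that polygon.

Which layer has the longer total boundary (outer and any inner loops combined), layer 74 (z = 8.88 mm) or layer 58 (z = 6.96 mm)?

Layer 74 (z = 8.88): the cone contributes a regular 24-gon of circumradius 1.004 (interpolated between r1=5 and r2=0.5 at t=0.888) (perimeter = 2·24·1.004·sin(180°/24) = 6.29 mm); (whole slice rotated 45° about Z — lengths, areas and connectivity unchanged). So its perimeter = 6.29 mm. Layer 58 (z = 6.96): the cone (r1=5→r2=0.5) has section circumradius 1.868 here — a regular 24-gon (perimeter = 2·24·1.868·sin(180°/24) = 11.70 mm); (whole slice rotated 45° about Z — lengths, areas and connectivity unchanged). So its perimeter = 11.70 mm. Layer 58 is larger (11.70 vs 6.29 mm).

layer 58 (z = 6.96 mm)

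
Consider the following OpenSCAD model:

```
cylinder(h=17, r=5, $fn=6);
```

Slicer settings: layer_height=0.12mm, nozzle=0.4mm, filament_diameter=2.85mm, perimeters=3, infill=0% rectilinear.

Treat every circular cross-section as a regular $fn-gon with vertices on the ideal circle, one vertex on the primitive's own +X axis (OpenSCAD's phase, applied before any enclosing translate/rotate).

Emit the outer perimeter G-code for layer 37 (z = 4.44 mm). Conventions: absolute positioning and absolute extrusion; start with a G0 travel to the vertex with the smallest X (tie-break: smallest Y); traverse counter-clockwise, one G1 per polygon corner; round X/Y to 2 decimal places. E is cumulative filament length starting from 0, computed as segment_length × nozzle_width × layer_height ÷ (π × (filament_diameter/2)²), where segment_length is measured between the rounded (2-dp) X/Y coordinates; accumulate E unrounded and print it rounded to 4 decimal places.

G0 X-5.00 Y0.00 Z4.44
G1 X-2.50 Y-4.33 E0.0376
G1 X2.50 Y-4.33 E0.0752
G1 X5.00 Y0.00 E0.1129
G1 X2.50 Y4.33 E0.1505
G1 X-2.50 Y4.33 E0.1881
G1 X-5.00 Y0.00 E0.2257

At z = 4.44 mm: the r=5 cylinder contributes a regular 6-gon of circumradius 5. The outline is a single polygon with 6 vertices. Extrusion per mm of travel: 0.4 × 0.12 / (π × 1.425²) = 0.007524. Accumulating E over each segment gives final E = 0.2257.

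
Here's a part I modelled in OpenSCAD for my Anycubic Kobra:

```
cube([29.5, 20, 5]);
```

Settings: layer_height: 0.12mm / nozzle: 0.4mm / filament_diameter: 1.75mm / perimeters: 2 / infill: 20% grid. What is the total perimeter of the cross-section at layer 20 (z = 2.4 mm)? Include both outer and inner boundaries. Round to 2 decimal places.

99.00 mm

At z = 2.4 mm: the cube is present — its section is the full 29.5×20 rectangle (perimeter 99.00 mm). Overall, the cross-section is a single solid region. Total boundary length (outer) = 99.00 mm.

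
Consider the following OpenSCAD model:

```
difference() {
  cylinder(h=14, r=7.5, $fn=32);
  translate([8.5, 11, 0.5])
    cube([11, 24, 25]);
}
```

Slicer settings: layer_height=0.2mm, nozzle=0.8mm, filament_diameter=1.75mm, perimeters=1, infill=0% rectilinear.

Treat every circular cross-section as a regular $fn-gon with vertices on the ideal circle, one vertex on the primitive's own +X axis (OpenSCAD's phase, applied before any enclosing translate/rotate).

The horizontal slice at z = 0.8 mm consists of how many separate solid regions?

1

At z = 0.8 mm: the r=7.5 cylinder contributes a regular 32-gon of circumradius 7.5; the cube at (8.5, 11) is present — its section is the full 11×24 rectangle; Subtracting the remaining from the first: starting from the r=7.5 cylinder, the 11×24 cube at (8.5, 11) misses the remaining region (no effect) — 1 connected region. The result has 1 disconnected region.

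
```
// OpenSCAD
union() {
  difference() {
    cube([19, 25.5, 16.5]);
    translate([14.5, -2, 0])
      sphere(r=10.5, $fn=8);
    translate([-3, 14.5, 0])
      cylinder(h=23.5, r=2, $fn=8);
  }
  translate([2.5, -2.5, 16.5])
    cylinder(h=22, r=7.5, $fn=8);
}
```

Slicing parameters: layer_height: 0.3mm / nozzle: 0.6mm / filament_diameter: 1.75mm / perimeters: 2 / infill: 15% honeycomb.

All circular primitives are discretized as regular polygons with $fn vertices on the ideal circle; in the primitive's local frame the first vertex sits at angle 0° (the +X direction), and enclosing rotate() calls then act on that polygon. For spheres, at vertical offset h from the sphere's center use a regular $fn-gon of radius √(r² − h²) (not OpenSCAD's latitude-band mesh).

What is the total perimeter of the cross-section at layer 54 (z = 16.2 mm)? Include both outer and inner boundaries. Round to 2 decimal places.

89.00 mm

At z = 16.2 mm: the cube (footprint 19×25.5) is included at this height (perimeter 89.00 mm); the sphere at (14.5, -2) is absent (|z−center|=16.200 > r=10.5); the r=2 cylinder at (-3, 14.5) gives a regular 8-gon of circumradius 2 (constant along its height) (perimeter = 2·8·2.000·sin(180°/8) = 12.25 mm); Taking the first minus the rest: starting from the 19×25.5 cube, the r=2 cylinder at (-3, 14.5) misses the remaining region (no effect) — boundary = 89.00 mm; the cylinder at (2.5, -2.5) is not intersected at this z (z outside [16.5, 38.5]); Merging all regions: only that combined region is present, so the union is just that shape — boundary = 89.00 mm. Overall, the cross-section is a single solid region. Total boundary length (outer) = 89.00 mm.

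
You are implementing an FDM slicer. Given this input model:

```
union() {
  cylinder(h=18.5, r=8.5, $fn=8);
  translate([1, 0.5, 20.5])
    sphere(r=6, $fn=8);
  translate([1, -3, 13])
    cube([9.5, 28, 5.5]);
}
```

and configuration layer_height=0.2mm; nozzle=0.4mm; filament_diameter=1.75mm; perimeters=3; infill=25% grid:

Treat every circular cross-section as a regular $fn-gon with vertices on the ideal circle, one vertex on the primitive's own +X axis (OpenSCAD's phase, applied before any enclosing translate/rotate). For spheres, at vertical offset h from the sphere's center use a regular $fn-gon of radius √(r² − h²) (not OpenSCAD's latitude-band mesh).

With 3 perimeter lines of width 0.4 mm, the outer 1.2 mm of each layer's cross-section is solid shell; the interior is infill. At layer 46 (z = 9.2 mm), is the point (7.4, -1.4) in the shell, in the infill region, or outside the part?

At z = 9.2 mm: the r=8.5 cylinder contributes a regular 8-gon of circumradius 8.5; the sphere at (1, 0.5) does not reach this height (|z−center|=11.300 > r=6); the cube at (1, -3) does not reach this height (z outside [13, 18.5]); Taking the union: only the r=8.5 cylinder is present, so the union is just that shape — 1 connected region. Overall, the cross-section is a single solid region. The nearest boundary edge runs (6.01, -6.01)→(8.50, 0.00); distance from the point to it = 0.48 mm. The point is inside the cross-section, 0.48 mm from the nearest boundary — within the 1.2 mm shell band (3 × 0.4).

shell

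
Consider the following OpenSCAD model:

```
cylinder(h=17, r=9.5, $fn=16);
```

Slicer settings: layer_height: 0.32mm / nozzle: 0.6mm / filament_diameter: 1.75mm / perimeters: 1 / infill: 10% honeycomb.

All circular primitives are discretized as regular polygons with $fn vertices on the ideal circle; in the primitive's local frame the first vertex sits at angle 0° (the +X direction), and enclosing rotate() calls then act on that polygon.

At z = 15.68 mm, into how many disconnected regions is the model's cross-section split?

At z = 15.68 mm: the r=9.5 cylinder gives a regular 16-gon of circumradius 9.5 (constant along its height). The result has 1 disconnected region.

1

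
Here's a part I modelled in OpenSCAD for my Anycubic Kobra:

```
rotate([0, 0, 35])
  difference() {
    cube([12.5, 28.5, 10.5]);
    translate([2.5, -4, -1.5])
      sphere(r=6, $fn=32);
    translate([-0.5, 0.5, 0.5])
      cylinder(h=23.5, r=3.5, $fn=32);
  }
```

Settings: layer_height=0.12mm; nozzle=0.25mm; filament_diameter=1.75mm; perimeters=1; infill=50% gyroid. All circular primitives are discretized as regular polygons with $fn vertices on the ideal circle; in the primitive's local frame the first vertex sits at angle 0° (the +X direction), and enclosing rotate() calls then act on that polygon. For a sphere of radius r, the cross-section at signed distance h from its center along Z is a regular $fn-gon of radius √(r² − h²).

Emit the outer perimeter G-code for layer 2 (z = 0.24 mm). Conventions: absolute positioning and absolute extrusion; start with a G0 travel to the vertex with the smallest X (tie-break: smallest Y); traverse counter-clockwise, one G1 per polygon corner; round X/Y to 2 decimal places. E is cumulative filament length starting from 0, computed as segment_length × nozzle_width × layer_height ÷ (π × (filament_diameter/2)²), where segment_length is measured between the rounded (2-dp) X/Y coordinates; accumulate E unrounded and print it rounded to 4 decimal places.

G0 X-16.35 Y23.35 Z0.24
G1 X-0.66 Y0.94 E0.3412
G1 X-0.50 Y1.24 E0.3454
G1 X0.19 Y2.13 E0.3595
G1 X1.05 Y2.86 E0.3736
G1 X2.03 Y3.41 E0.3876
G1 X3.10 Y3.76 E0.4016
G1 X4.22 Y3.90 E0.4157
G1 X5.34 Y3.81 E0.4297
G1 X5.41 Y3.79 E0.4306
G1 X10.24 Y7.17 E0.5041
G1 X-6.11 Y30.52 E0.8597
G1 X-16.35 Y23.35 E1.0156

At z = 0.24 mm: the cube is present — its section is the full 12.5×28.5 rectangle; the r=6 sphere at (2.5, -4) contributes a regular 32-gon of circumradius √(6²−1.74²) = 5.742; the cylinder at (-0.5, 0.5) does not reach this height (z outside [0.5, 24]); After the difference (first − rest): starting from the 12.5×28.5 cube, the r=6 sphere at (2.5, -4) partially overlaps it — only the 8.71 mm² overlap (of its 102.92 mm²) is removed, clipping the outline — 1 connected region; (rotated 35° about Z; rotation is an isometry so areas/perimeters/island counts are preserved). The outline is a single polygon with 12 vertices. Extrusion per mm of travel: 0.25 × 0.12 / (π × 0.875²) = 0.012473. Accumulating E over each segment gives final E = 1.0156.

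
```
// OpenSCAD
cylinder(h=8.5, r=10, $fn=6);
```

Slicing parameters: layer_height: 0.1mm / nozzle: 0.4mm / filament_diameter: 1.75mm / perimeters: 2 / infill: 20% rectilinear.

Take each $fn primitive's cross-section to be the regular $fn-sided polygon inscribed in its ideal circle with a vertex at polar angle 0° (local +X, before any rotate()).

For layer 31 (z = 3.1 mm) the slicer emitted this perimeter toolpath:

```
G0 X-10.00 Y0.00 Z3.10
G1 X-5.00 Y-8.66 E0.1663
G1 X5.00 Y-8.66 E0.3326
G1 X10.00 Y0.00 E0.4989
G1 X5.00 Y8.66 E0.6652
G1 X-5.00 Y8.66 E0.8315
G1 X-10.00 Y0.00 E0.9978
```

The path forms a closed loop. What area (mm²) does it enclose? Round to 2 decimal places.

Apply the shoelace formula to the sequence of (X, Y) vertices; enclosed area = 259.80 mm².

259.80 mm²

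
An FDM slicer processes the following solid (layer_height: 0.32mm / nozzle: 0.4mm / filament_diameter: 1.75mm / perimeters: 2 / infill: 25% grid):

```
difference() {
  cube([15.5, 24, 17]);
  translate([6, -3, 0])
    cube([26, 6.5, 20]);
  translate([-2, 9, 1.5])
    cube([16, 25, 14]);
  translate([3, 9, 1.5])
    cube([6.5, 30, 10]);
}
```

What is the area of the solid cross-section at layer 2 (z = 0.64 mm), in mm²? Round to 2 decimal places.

At z = 0.64 mm: the cube (footprint 15.5×24) is included at this height (area 372.00 mm²); the cube at (6, -3) is present — its section is the full 26×6.5 rectangle (area 169.00 mm²); the cube at (-2, 9) is not intersected at this z (z outside [1.5, 15.5]); the cube at (3, 9) does not reach this height (z outside [1.5, 11.5]); Subtracting the remaining from the first: starting from the 15.5×24 cube (372.00 mm²), the 26×6.5 cube at (6, -3) partially overlaps it — only the 33.25 mm² overlap (of its 169.00 mm²) is removed, clipping the outline — area = 338.75 mm². Overall, the cross-section is a single solid region. Net area = 338.75 mm².

338.75 mm²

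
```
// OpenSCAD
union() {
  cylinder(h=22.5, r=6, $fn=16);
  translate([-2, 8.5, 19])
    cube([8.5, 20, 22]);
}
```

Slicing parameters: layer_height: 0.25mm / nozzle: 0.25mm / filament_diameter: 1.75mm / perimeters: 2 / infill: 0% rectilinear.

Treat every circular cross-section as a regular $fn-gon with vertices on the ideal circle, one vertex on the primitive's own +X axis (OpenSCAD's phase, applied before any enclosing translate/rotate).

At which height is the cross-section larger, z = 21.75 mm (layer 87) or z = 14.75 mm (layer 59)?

Layer 87 (z = 21.75): the r=6 cylinder contributes a regular 16-gon of circumradius 6 (area = (16/2)·6.000²·sin(360°/16) = 110.21 mm²); the 8.5×20 cube at (-2, 8.5) contributes its full rectangle (area 170.00 mm²); Taking the union: the 2 present regions are separate (no shared area or edge), so areas and boundary lengths simply add and each stays a separate island — area = 280.21 mm². So its area = 280.21 mm². Layer 59 (z = 14.75): the r=6 cylinder contributes a regular 16-gon of circumradius 6 (area = (16/2)·6.000²·sin(360°/16) = 110.21 mm²); the cube at (-2, 8.5) is absent (z outside [19, 41]); Combining (union): only the r=6 cylinder is present, so the union is just that shape — area = 110.21 mm². So its area = 110.21 mm². Layer 87 is larger (280.21 vs 110.21 mm²).

layer 87 (z = 21.75 mm)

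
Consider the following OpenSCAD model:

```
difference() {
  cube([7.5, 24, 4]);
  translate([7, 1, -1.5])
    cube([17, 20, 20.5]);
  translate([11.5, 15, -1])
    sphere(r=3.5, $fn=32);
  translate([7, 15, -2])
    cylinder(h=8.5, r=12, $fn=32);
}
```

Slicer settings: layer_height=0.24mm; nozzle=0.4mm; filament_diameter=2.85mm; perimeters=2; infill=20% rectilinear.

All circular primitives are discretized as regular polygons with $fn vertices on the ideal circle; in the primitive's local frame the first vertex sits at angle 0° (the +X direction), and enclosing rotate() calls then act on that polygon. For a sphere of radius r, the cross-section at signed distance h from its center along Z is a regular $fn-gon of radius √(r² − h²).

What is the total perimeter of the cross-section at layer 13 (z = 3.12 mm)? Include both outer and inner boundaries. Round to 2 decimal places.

23.78 mm

At z = 3.12 mm: the cube is present — its section is the full 7.5×24 rectangle (perimeter 63.00 mm); the cube at (7, 1) is present — its section is the full 17×20 rectangle (perimeter 74.00 mm); the sphere at (11.5, 15) does not reach this height (|z−center|=4.120 > r=3.5); the cylinder at (7, 15): section is a regular 32-gon, circumradius r=12 (perimeter = 2·32·12.000·sin(180°/32) = 75.28 mm); Taking the first minus the rest: starting from the 7.5×24 cube, the 17×20 cube at (7, 1) partially overlaps it — only the 10.00 mm² overlap (of its 340.00 mm²) is removed, clipping the outline; the r=12 cylinder at (7, 15) partially overlaps it — only the 143.18 mm² overlap (of its 449.49 mm²) is removed, clipping the outline — boundary = 23.78 mm. Overall, the cross-section is a single solid region. Total boundary length (outer) = 23.78 mm.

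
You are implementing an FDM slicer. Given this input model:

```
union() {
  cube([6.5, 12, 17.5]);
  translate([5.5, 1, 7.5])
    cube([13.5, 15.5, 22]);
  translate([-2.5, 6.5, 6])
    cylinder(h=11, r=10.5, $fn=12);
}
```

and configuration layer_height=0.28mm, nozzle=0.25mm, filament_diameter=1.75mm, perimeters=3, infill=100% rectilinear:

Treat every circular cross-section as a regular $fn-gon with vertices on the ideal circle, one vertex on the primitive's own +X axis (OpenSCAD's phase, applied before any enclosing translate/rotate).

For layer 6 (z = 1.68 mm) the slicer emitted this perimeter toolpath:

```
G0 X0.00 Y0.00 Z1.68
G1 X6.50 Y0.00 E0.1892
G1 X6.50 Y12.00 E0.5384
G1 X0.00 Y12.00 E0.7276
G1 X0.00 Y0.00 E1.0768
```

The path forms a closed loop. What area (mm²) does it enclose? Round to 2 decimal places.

Apply the shoelace formula to the sequence of (X, Y) vertices; enclosed area = 78.00 mm².

78.00 mm²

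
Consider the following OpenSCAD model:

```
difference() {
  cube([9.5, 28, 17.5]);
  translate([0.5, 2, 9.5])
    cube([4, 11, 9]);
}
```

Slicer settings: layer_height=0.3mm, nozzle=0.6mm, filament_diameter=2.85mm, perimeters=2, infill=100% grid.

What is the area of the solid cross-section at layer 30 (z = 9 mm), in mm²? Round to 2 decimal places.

At z = 9 mm: the 9.5×28 cube contributes its full rectangle (area 266.00 mm²); the cube at (0.5, 2) is not intersected at this z (z outside [9.5, 18.5]); Subtracting the remaining from the first: none of the subtracted shapes is present at this height, so the 9.5×28 cube is unchanged — area = 266.00 mm². Overall, the cross-section is a single solid region. Net area = 266.00 mm².

266.00 mm²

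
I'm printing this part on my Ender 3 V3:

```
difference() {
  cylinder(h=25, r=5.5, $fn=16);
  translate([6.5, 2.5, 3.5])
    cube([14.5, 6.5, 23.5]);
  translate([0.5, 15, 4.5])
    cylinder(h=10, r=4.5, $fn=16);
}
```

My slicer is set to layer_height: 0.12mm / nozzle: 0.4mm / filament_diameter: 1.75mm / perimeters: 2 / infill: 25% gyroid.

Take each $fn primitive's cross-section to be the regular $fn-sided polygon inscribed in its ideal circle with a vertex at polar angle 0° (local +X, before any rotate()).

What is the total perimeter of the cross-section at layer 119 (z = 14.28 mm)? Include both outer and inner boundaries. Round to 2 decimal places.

34.34 mm

At z = 14.28 mm: the cylinder: section is a regular 16-gon, circumradius r=5.5 (perimeter = 2·16·5.500·sin(180°/16) = 34.34 mm); the cube at (6.5, 2.5) is present — its section is the full 14.5×6.5 rectangle (perimeter 42.00 mm); the r=4.5 cylinder at (0.5, 15) contributes a regular 16-gon of circumradius 4.5 (perimeter = 2·16·4.500·sin(180°/16) = 28.09 mm); Taking the first minus the rest: starting from the r=5.5 cylinder, the 14.5×6.5 cube at (6.5, 2.5) misses the remaining region (no effect); the r=4.5 cylinder at (0.5, 15) misses the remaining region (no effect) — boundary = 34.34 mm. Overall, the cross-section is a single solid region. Total boundary length (outer) = 34.34 mm.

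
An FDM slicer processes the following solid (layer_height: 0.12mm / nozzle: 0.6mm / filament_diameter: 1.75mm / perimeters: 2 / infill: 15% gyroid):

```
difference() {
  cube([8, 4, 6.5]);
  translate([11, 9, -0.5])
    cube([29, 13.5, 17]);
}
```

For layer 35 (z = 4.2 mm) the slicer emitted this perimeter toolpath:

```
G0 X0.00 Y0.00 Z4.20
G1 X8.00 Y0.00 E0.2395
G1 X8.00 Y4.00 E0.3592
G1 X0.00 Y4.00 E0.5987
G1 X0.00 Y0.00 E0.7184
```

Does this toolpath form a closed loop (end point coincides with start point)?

Start point (G0): (0.00, 0.00). End point (last G1): the path returns to the start — closed.

yes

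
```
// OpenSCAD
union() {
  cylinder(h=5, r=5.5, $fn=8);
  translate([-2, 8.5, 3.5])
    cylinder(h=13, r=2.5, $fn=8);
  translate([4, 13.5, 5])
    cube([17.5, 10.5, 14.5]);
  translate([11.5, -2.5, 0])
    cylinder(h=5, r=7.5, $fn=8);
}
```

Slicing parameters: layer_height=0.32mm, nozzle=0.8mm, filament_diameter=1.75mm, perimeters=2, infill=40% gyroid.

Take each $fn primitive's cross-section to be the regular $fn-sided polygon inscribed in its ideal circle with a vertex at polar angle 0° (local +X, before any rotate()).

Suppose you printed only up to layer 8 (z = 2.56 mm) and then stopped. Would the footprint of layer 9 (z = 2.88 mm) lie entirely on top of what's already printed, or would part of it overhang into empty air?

entirely on top

Compare the two slices. At z = 2.56: the cylinder: section is a regular 8-gon, circumradius r=5.5 (area = (8/2)·5.500²·sin(360°/8) = 85.56 mm²); the cylinder at (-2, 8.5) is absent (z outside [3.5, 16.5]); the cube at (4, 13.5) does not reach this height (z outside [5, 19.5]); the r=7.5 cylinder at (11.5, -2.5) gives a regular 8-gon of circumradius 7.5 (constant along its height) (area = (8/2)·7.500²·sin(360°/8) = 159.10 mm²); Merging all regions: the regions partially overlap — summed areas 244.66 mm² minus the doubly-counted overlap 1.42 mm² gives 243.24 mm² — area = 243.24 mm². At z = 2.88: the cylinder: section is a regular 8-gon, circumradius r=5.5 (area = (8/2)·5.500²·sin(360°/8) = 85.56 mm²); the cylinder at (-2, 8.5) does not reach this height (z outside [3.5, 16.5]); the cube at (4, 13.5) is absent (z outside [5, 19.5]); the r=7.5 cylinder at (11.5, -2.5) contributes a regular 8-gon of circumradius 7.5 (area = (8/2)·7.500²·sin(360°/8) = 159.10 mm²); Taking the union: the regions partially overlap — summed areas 244.66 mm² minus the doubly-counted overlap 1.42 mm² gives 243.24 mm² — area = 243.24 mm². Checking containment: the cross-section at z = 2.88 is a subset of the cross-section at z = 2.56.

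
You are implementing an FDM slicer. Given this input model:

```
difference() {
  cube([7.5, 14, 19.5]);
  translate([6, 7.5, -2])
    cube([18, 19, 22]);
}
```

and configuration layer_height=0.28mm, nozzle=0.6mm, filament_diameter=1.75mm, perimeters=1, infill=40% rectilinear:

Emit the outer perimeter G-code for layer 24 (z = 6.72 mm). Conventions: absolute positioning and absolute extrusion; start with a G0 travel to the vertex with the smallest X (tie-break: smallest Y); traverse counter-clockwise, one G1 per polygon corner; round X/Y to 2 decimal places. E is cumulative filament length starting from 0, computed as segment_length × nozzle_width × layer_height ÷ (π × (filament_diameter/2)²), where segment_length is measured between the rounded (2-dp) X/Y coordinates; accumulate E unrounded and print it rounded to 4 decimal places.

G0 X0.00 Y0.00 Z6.72
G1 X7.50 Y0.00 E0.5238
G1 X7.50 Y7.50 E1.0477
G1 X6.00 Y7.50 E1.1525
G1 X6.00 Y14.00 E1.6065
G1 X0.00 Y14.00 E2.0255
G1 X0.00 Y0.00 E3.0034

At z = 6.72 mm: the 7.5×14 cube contributes its full rectangle; the 18×19 cube at (6, 7.5) contributes its full rectangle; Taking the first minus the rest: starting from the 7.5×14 cube, the 18×19 cube at (6, 7.5) partially overlaps it — only the 9.75 mm² overlap (of its 342.00 mm²) is removed, clipping the outline — 1 connected region. The outline is a single polygon with 6 vertices. Extrusion per mm of travel: 0.6 × 0.28 / (π × 0.875²) = 0.069846. Accumulating E over each segment gives final E = 3.0034.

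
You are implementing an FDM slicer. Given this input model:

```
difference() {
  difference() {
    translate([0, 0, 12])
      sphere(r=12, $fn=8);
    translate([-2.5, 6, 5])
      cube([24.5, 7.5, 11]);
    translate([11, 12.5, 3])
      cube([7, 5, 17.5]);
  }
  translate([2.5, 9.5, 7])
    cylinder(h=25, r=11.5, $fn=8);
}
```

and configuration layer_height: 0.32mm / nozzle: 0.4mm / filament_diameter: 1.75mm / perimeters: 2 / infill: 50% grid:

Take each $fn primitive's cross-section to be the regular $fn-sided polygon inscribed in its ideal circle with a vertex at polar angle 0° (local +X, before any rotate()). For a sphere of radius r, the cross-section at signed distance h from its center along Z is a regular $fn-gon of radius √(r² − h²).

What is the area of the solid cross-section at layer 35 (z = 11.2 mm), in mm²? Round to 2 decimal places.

227.83 mm²

At z = 11.2 mm: the sphere: section is a regular 8-gon, circumradius = √(r²−h²) = √(12²−0.8²) = 11.973 (area = (8/2)·11.973²·sin(360°/8) = 405.48 mm²); the 24.5×7.5 cube at (-2.5, 6) contributes its full rectangle (area 183.75 mm²); the cube at (11, 12.5) (footprint 7×5) is included at this height (area 35.00 mm²); After the difference (first − rest): starting from the r=12 sphere (405.48 mm²), the 24.5×7.5 cube at (-2.5, 6) partially overlaps it — only the 50.63 mm² overlap (of its 183.75 mm²) is removed, clipping the outline; the 7×5 cube at (11, 12.5) misses the remaining region (no effect) — area = 354.86 mm²; the cylinder at (2.5, 9.5): section is a regular 8-gon, circumradius r=11.5 (area = (8/2)·11.500²·sin(360°/8) = 374.06 mm²); Subtracting the remaining from the first: starting from the result so far (354.86 mm²), the r=11.5 cylinder at (2.5, 9.5) partially overlaps it — only the 127.03 mm² overlap (of its 374.06 mm²) is removed, clipping the outline — area = 227.83 mm². Overall, the cross-section is a single solid region. Net area = 227.83 mm².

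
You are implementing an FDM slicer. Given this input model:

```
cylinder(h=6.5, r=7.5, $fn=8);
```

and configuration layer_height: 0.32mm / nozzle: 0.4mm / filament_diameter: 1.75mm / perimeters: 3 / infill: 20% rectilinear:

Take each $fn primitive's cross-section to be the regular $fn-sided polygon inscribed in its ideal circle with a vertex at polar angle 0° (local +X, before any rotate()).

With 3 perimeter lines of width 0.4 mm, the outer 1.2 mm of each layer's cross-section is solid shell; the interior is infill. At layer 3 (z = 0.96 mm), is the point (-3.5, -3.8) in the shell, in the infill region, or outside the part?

infill

At z = 0.96 mm: the cylinder: section is a regular 8-gon, circumradius r=7.5. Overall, the cross-section is a single solid region. The nearest boundary edge runs (-5.30, -5.30)→(-0.00, -7.50); distance from the point to it = 2.08 mm. The point is inside the cross-section and 2.08 mm from the nearest boundary — more than the 1.2 mm shell width (3 × 0.4), so it's in the infill interior.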